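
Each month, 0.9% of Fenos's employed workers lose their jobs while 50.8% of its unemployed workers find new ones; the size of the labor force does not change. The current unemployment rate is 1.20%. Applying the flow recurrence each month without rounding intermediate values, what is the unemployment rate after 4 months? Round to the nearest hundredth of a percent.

Unemployment rate after four months ≈ 1.71%.

With a fixed labor force, u_{t+1} = u_t + s·(1−u_t) − f·u_t = u_t·(1−s−f) + s.
Here 1−s−f = 0.483 and s = 0.009.
u_1 = 0.012000 × 0.483 + 0.009 = 0.014796.
u_2 = 0.014796 × 0.483 + 0.009 = 0.016146.
u_3 = 0.016146 × 0.483 + 0.009 = 0.016799.
u_4 = 0.016799 × 0.483 + 0.009 = 0.017114.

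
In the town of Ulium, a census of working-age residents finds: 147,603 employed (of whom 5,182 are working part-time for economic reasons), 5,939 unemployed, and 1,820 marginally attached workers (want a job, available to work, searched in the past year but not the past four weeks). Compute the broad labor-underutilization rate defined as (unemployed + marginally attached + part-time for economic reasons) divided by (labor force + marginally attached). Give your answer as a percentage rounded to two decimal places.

Broad underutilization rate ≈ 8.33%.

Labor force = 147,603 + 5,939 = 153,542.
Numerator = 5,939 + 1,820 + 5,182 = 12,941.
Denominator = 153,542 + 1,820 = 155,362.
Broad rate = 12,941 / 155,362 = 8.33%.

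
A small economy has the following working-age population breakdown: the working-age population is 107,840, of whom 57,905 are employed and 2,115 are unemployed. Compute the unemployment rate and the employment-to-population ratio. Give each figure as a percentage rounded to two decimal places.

Labor force = employed + unemployed = 57,905 + 2,115 = 60,020.
Unemployment rate = 2,115 / 60,020 = 3.52%.
Employment-population ratio = 57,905 / 107,840 = 53.70%.

Unemployment rate ≈ 3.52%; employment-population ratio ≈ 53.70%.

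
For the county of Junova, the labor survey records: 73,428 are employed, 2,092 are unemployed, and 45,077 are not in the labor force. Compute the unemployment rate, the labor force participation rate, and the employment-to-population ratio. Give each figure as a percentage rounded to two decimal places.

Unemployment rate ≈ 2.77%; labor force participation rate ≈ 62.62%; employment-population ratio ≈ 60.89%.

Labor force = employed + unemployed = 73,428 + 2,092 = 75,520.
Working-age population = 75,520 + 45,077 = 120,597.
Unemployment rate = 2,092 / 75,520 = 2.77%.
Labor force participation rate = 75,520 / 120,597 = 62.62%.
Employment-population ratio = 73,428 / 120,597 = 60.89%.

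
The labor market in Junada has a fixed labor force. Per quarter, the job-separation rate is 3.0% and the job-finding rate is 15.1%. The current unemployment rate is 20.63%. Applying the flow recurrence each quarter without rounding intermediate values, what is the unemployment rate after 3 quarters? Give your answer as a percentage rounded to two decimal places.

Unemployment rate after three quarters ≈ 18.80%.

With a fixed labor force, u_{t+1} = u_t + s·(1−u_t) − f·u_t = u_t·(1−s−f) + s.
Here 1−s−f = 0.819 and s = 0.030.
u_1 = 0.206300 × 0.819 + 0.030 = 0.198960.
u_2 = 0.198960 × 0.819 + 0.030 = 0.192948.
u_3 = 0.192948 × 0.819 + 0.030 = 0.188024.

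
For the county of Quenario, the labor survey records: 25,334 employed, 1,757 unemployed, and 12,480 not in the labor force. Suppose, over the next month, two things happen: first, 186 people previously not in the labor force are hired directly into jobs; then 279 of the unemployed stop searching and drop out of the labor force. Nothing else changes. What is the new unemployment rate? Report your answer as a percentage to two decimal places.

Initially, labor force = 25,334 + 1,757 = 27,091, so u = 1,757/27,091 = 6.49%.
After the first change, employed and labor force both rise by 186; unemployed unchanged → E = 25,520, U = 1,757, labor force = 27,277.
After the second change, unemployed and labor force both fall by 279 → E = 25,520, U = 1,478, labor force = 26,998.
New unemployment rate = 1,478 / 26,998 = 5.47%.

New unemployment rate ≈ 5.47%.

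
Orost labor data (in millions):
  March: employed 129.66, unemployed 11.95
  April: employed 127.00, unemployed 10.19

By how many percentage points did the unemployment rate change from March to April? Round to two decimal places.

March: labor force = 129.66 + 11.95 = 141.61; u = 11.95/141.61 = 8.44%.
April: labor force = 127.00 + 10.19 = 137.19; u = 10.19/137.19 = 7.43%.
Change = 7.43% − 8.44% = −1.01 pp.

The unemployment rate changed by −1.01 percentage points.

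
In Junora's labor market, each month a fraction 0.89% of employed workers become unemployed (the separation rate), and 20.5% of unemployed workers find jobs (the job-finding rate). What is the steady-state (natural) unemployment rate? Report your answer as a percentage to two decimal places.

Steady-state unemployment rate ≈ 4.16%.

At steady state the flows balance: s·E = f·U, so U/(E+U) = s/(s+f).
u* = 0.89 / (0.89 + 20.5) = 0.89 / 21.39 = 4.16%.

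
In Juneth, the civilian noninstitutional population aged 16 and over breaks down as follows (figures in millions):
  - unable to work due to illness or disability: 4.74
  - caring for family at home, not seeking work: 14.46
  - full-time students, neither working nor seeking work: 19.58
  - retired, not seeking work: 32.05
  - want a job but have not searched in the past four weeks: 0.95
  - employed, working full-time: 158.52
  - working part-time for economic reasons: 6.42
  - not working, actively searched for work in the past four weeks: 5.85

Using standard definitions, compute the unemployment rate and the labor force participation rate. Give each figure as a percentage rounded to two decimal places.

Unemployment rate ≈ 3.43%; labor force participation rate ≈ 70.41%.

Employed = 158.52 + 6.42 = 164.94 million (anyone who worked, including part-time for economic reasons, counts as employed).
Unemployed = 5.85 million.
Labor force = 164.94 + 5.85 = 170.79 million.
Not in labor force = 4.74 + 14.46 + 19.58 + 32.05 + 0.95 = 71.78 million (those not working and not actively searching are outside the labor force — including those who want a job but have given up searching).
Civilian working-age population = 170.79 + 71.78 = 242.57 million.
Unemployment rate = 5.85 / 170.79 = 3.43%.
Labor force participation rate = 170.79 / 242.57 = 70.41%.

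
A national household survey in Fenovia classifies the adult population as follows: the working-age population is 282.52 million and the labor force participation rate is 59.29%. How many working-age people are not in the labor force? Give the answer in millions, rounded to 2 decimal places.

Share not in the labor force = 1 − 0.5929 = 0.4071.
Not in labor force = 0.4071 × 282.52 ≈ 115.01 million.

About 115.01 million are not in the labor force.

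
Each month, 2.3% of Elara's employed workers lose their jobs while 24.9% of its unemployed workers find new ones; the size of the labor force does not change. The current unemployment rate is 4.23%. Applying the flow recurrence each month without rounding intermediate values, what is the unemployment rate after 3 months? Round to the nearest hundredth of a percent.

With a fixed labor force, u_{t+1} = u_t + s·(1−u_t) − f·u_t = u_t·(1−s−f) + s.
Here 1−s−f = 0.728 and s = 0.023.
u_1 = 0.042300 × 0.728 + 0.023 = 0.053794.
u_2 = 0.053794 × 0.728 + 0.023 = 0.062162.
u_3 = 0.062162 × 0.728 + 0.023 = 0.068254.

Unemployment rate after three months ≈ 6.83%.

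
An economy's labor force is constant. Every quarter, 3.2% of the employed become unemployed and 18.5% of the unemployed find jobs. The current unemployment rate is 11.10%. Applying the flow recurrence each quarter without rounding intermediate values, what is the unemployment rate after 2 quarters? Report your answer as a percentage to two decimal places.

Unemployment rate after two quarters ≈ 12.51%.

With a fixed labor force, u_{t+1} = u_t + s·(1−u_t) − f·u_t = u_t·(1−s−f) + s.
Here 1−s−f = 0.783 and s = 0.032.
u_1 = 0.111000 × 0.783 + 0.032 = 0.118913.
u_2 = 0.118913 × 0.783 + 0.032 = 0.125109.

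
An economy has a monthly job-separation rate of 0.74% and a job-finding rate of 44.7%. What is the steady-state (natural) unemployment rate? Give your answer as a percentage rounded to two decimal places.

Steady-state unemployment rate ≈ 1.63%.

At steady state the flows balance: s·E = f·U, so U/(E+U) = s/(s+f).
u* = 0.74 / (0.74 + 44.7) = 0.74 / 45.44 = 1.63%.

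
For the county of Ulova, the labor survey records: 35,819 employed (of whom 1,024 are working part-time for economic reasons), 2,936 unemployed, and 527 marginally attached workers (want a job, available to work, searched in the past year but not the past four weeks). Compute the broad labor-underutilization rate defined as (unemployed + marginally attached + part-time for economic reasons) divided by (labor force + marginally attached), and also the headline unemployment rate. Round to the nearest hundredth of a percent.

Labor force = 35,819 + 2,936 = 38,755.
Numerator = 2,936 + 527 + 1,024 = 4,487.
Denominator = 38,755 + 527 = 39,282.
Broad rate = 4,487 / 39,282 = 11.42%.
Headline unemployment rate = 2,936 / 38,755 = 7.58%.

Broad underutilization rate ≈ 11.42%; headline unemployment rate ≈ 7.58%.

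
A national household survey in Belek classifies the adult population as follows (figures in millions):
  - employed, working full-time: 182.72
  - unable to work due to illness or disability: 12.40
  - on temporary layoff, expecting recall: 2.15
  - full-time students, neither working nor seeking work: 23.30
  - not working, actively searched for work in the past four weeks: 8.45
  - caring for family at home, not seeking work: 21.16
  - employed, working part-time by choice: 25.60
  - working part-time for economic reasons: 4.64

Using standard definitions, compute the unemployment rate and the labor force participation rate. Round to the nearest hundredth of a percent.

Employed = 182.72 + 25.60 + 4.64 = 212.96 million (anyone who worked, including part-time for economic reasons, counts as employed).
Unemployed = 2.15 + 8.45 = 10.60 million (jobless and actively searching, or on temporary layoff).
Labor force = 212.96 + 10.60 = 223.56 million.
Not in labor force = 12.40 + 23.30 + 21.16 = 56.86 million (those not working and not actively searching are outside the labor force).
Civilian working-age population = 223.56 + 56.86 = 280.42 million.
Unemployment rate = 10.60 / 223.56 = 4.74%.
Labor force participation rate = 223.56 / 280.42 = 79.72%.

Unemployment rate ≈ 4.74%; labor force participation rate ≈ 79.72%.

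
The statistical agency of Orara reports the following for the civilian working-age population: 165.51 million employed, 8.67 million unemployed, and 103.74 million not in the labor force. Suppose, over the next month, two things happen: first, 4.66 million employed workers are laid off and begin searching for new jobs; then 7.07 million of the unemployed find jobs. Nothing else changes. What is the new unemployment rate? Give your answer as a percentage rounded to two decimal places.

New unemployment rate ≈ 3.59%.

Initially, labor force = 165.51 + 8.67 = 174.18 million, so u = 8.67/174.18 = 4.98%.
After the first change, employed falls and unemployed rises by 4.66; labor force unchanged → E = 160.85, U = 13.33, labor force = 174.18 million.
After the second change, unemployed falls and employed rises by 7.07; labor force unchanged → E = 167.92, U = 6.26, labor force = 174.18 million.
New unemployment rate = 6.26 / 174.18 = 3.59%.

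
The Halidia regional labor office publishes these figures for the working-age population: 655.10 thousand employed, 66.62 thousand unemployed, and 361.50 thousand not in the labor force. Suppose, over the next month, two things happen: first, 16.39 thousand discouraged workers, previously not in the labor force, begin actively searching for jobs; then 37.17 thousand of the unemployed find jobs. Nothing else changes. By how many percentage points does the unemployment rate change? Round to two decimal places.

Initially, labor force = 655.10 + 66.62 = 721.72 thousand, so u = 66.62/721.72 = 9.23%.
After the first change, unemployed and labor force both rise by 16.39 → E = 655.10, U = 83.01, labor force = 738.11 thousand.
After the second change, unemployed falls and employed rises by 37.17; labor force unchanged → E = 692.27, U = 45.84, labor force = 738.11 thousand.
New unemployment rate = 45.84 / 738.11 = 6.21%.
Change = 6.21% − 9.23% = −3.02 percentage points.

The unemployment rate changes by −3.02 percentage points.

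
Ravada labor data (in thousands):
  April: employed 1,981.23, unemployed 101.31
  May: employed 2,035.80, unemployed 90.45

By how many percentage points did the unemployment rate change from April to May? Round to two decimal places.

April: labor force = 1,981.23 + 101.31 = 2,082.54; u = 101.31/2,082.54 = 4.86%.
May: labor force = 2,035.80 + 90.45 = 2,126.25; u = 90.45/2,126.25 = 4.25%.
Change = 4.25% − 4.86% = −0.61 pp.

The unemployment rate changed by −0.61 percentage points.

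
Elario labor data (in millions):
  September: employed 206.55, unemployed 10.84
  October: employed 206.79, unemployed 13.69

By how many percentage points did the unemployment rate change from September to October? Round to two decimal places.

September: labor force = 206.55 + 10.84 = 217.39; u = 10.84/217.39 = 4.99%.
October: labor force = 206.79 + 13.69 = 220.48; u = 13.69/220.48 = 6.21%.
Change = 6.21% − 4.99% = +1.22 pp.

The unemployment rate changed by +1.22 percentage points.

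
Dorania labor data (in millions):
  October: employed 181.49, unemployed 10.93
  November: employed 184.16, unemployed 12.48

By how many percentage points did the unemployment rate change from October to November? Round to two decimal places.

The unemployment rate changed by +0.67 percentage points.

October: labor force = 181.49 + 10.93 = 192.42; u = 10.93/192.42 = 5.68%.
November: labor force = 184.16 + 12.48 = 196.64; u = 12.48/196.64 = 6.35%.
Change = 6.35% − 5.68% = +0.67 pp.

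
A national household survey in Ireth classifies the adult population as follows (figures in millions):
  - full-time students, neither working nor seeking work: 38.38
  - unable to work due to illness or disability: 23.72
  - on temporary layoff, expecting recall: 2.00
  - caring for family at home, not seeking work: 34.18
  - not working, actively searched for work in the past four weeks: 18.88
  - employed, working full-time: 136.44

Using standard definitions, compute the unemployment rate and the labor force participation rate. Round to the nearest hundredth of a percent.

Unemployment rate ≈ 13.27%; labor force participation rate ≈ 62.03%.

Employed = 136.44 million.
Unemployed = 2.00 + 18.88 = 20.88 million (jobless and actively searching, or on temporary layoff).
Labor force = 136.44 + 20.88 = 157.32 million.
Not in labor force = 38.38 + 23.72 + 34.18 = 96.28 million (those not working and not actively searching are outside the labor force).
Civilian working-age population = 157.32 + 96.28 = 253.60 million.
Unemployment rate = 20.88 / 157.32 = 13.27%.
Labor force participation rate = 157.32 / 253.60 = 62.03%.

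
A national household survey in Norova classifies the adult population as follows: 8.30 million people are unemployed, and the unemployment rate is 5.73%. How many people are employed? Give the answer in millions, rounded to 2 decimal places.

About 136.55 million are employed.

Labor force = U / u = 8.30 / 0.0573 ≈ 144.85 million.
Employed = labor force − unemployed = 144.85 − 8.30 = 136.55 million.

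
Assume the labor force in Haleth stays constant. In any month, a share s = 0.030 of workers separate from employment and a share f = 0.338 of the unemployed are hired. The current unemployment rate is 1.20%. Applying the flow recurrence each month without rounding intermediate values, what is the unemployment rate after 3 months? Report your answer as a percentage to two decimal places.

With a fixed labor force, u_{t+1} = u_t + s·(1−u_t) − f·u_t = u_t·(1−s−f) + s.
Here 1−s−f = 0.632 and s = 0.030.
u_1 = 0.012000 × 0.632 + 0.030 = 0.037584.
u_2 = 0.037584 × 0.632 + 0.030 = 0.053753.
u_3 = 0.053753 × 0.632 + 0.030 = 0.063972.

Unemployment rate after three months ≈ 6.40%.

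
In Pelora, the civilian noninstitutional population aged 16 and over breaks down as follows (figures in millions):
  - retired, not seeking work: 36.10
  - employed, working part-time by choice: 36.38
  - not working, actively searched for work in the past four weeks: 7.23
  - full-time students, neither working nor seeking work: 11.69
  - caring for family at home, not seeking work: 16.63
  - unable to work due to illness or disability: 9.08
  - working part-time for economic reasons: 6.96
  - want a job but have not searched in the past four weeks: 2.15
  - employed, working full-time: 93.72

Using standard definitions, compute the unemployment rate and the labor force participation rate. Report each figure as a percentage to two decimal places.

Unemployment rate ≈ 5.01%; labor force participation rate ≈ 65.60%.

Employed = 36.38 + 6.96 + 93.72 = 137.06 million (anyone who worked, including part-time for economic reasons, counts as employed).
Unemployed = 7.23 million.
Labor force = 137.06 + 7.23 = 144.29 million.
Not in labor force = 36.10 + 11.69 + 16.63 + 9.08 + 2.15 = 75.65 million (those not working and not actively searching are outside the labor force — including those who want a job but have given up searching).
Civilian working-age population = 144.29 + 75.65 = 219.94 million.
Unemployment rate = 7.23 / 144.29 = 5.01%.
Labor force participation rate = 144.29 / 219.94 = 65.60%.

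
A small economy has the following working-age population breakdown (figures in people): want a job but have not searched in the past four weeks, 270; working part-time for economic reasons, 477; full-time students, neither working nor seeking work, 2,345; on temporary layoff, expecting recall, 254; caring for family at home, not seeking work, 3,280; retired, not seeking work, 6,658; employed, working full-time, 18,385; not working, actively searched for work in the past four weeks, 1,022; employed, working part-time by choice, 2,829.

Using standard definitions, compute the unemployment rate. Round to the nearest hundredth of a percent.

Unemployment rate ≈ 5.56%.

Employed = 477 + 18,385 + 2,829 = 21,691 (anyone who worked, including part-time for economic reasons, counts as employed).
Unemployed = 254 + 1,022 = 1,276 (jobless and actively searching, or on temporary layoff).
Labor force = 21,691 + 1,276 = 22,967.
Unemployment rate = 1,276 / 22,967 = 5.56%.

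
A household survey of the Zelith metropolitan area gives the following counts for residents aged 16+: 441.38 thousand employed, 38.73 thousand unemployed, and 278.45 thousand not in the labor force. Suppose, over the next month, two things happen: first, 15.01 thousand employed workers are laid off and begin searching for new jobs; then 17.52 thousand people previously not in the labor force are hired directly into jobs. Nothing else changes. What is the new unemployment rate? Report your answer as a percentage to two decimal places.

Initially, labor force = 441.38 + 38.73 = 480.11 thousand, so u = 38.73/480.11 = 8.07%.
After the first change, employed falls and unemployed rises by 15.01; labor force unchanged → E = 426.37, U = 53.74, labor force = 480.11 thousand.
After the second change, employed and labor force both rise by 17.52; unemployed unchanged → E = 443.89, U = 53.74, labor force = 497.63 thousand.
New unemployment rate = 53.74 / 497.63 = 10.80%.

New unemployment rate ≈ 10.80%.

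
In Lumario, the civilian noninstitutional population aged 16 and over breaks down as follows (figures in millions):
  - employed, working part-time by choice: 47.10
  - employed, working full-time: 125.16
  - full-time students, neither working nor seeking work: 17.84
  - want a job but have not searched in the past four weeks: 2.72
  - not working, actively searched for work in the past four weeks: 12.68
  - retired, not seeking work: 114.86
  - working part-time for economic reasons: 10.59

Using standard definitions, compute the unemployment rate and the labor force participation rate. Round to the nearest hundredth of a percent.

Unemployment rate ≈ 6.48%; labor force participation rate ≈ 59.08%.

Employed = 47.10 + 125.16 + 10.59 = 182.85 million (anyone who worked, including part-time for economic reasons, counts as employed).
Unemployed = 12.68 million.
Labor force = 182.85 + 12.68 = 195.53 million.
Not in labor force = 17.84 + 2.72 + 114.86 = 135.42 million (those not working and not actively searching are outside the labor force — including those who want a job but have given up searching).
Civilian working-age population = 195.53 + 135.42 = 330.95 million.
Unemployment rate = 12.68 / 195.53 = 6.48%.
Labor force participation rate = 195.53 / 330.95 = 59.08%.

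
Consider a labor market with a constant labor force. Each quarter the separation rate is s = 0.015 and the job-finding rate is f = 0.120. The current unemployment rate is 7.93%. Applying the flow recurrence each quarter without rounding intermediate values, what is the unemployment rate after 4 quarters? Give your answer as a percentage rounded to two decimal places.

Unemployment rate after four quarters ≈ 9.33%.

With a fixed labor force, u_{t+1} = u_t + s·(1−u_t) − f·u_t = u_t·(1−s−f) + s.
Here 1−s−f = 0.865 and s = 0.015.
u_1 = 0.079300 × 0.865 + 0.015 = 0.083594.
u_2 = 0.083594 × 0.865 + 0.015 = 0.087309.
u_3 = 0.087309 × 0.865 + 0.015 = 0.090522.
u_4 = 0.090522 × 0.865 + 0.015 = 0.093302.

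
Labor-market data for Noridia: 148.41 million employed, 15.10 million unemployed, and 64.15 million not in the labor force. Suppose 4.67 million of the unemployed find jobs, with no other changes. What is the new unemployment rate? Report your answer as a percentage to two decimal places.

Initially, labor force = 148.41 + 15.10 = 163.51 million, so u = 15.10/163.51 = 9.23%.
After the change, unemployed falls and employed rises by 4.67; labor force unchanged → E = 153.08, U = 10.43, labor force = 163.51 million.
New unemployment rate = 10.43 / 163.51 = 6.38%.

New unemployment rate ≈ 6.38%.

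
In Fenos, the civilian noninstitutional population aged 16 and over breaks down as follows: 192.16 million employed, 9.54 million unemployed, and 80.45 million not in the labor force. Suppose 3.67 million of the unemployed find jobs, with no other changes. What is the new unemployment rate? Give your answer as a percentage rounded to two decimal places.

New unemployment rate ≈ 2.91%.

Initially, labor force = 192.16 + 9.54 = 201.70 million, so u = 9.54/201.70 = 4.73%.
After the change, unemployed falls and employed rises by 3.67; labor force unchanged → E = 195.83, U = 5.87, labor force = 201.70 million.
New unemployment rate = 5.87 / 201.70 = 2.91%.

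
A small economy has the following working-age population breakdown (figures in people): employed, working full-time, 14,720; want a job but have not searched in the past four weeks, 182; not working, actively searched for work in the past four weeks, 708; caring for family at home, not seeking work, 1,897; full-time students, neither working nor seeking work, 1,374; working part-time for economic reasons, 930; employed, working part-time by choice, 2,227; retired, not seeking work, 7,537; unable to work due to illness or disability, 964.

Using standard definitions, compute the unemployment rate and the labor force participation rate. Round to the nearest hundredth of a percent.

Employed = 14,720 + 930 + 2,227 = 17,877 (anyone who worked, including part-time for economic reasons, counts as employed).
Unemployed = 708.
Labor force = 17,877 + 708 = 18,585.
Not in labor force = 182 + 1,897 + 1,374 + 7,537 + 964 = 11,954 (those not working and not actively searching are outside the labor force — including those who want a job but have given up searching).
Civilian working-age population = 18,585 + 11,954 = 30,539.
Unemployment rate = 708 / 18,585 = 3.81%.
Labor force participation rate = 18,585 / 30,539 = 60.86%.

Unemployment rate ≈ 3.81%; labor force participation rate ≈ 60.86%.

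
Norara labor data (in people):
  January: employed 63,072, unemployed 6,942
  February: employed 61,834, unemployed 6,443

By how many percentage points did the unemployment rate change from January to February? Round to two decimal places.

The unemployment rate changed by −0.48 percentage points.

January: labor force = 63,072 + 6,942 = 70,014; u = 6,942/70,014 = 9.92%.
February: labor force = 61,834 + 6,443 = 68,277; u = 6,443/68,277 = 9.44%.
Change = 9.44% − 9.92% = −0.48 pp.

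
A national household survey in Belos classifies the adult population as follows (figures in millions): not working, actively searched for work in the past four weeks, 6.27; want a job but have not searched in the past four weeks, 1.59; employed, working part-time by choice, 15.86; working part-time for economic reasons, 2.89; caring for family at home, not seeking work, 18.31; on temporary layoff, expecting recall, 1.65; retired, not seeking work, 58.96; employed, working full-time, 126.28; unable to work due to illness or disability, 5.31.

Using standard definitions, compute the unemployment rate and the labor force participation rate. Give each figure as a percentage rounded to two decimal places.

Employed = 15.86 + 2.89 + 126.28 = 145.03 million (anyone who worked, including part-time for economic reasons, counts as employed).
Unemployed = 6.27 + 1.65 = 7.92 million (jobless and actively searching, or on temporary layoff).
Labor force = 145.03 + 7.92 = 152.95 million.
Not in labor force = 1.59 + 18.31 + 58.96 + 5.31 = 84.17 million (those not working and not actively searching are outside the labor force — including those who want a job but have given up searching).
Civilian working-age population = 152.95 + 84.17 = 237.12 million.
Unemployment rate = 7.92 / 152.95 = 5.18%.
Labor force participation rate = 152.95 / 237.12 = 64.50%.

Unemployment rate ≈ 5.18%; labor force participation rate ≈ 64.50%.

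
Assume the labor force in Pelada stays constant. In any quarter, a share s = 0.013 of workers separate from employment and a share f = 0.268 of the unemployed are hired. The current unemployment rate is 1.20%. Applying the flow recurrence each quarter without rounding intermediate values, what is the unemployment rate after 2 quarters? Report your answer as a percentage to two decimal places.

Unemployment rate after two quarters ≈ 2.86%.

With a fixed labor force, u_{t+1} = u_t + s·(1−u_t) − f·u_t = u_t·(1−s−f) + s.
Here 1−s−f = 0.719 and s = 0.013.
u_1 = 0.012000 × 0.719 + 0.013 = 0.021628.
u_2 = 0.021628 × 0.719 + 0.013 = 0.028551.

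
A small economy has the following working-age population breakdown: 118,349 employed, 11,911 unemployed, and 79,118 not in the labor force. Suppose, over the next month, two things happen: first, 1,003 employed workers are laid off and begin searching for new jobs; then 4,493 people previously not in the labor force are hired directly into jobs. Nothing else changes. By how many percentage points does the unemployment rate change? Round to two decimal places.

The unemployment rate changes by +0.44 percentage points.

Initially, labor force = 118,349 + 11,911 = 130,260, so u = 11,911/130,260 = 9.14%.
After the first change, employed falls and unemployed rises by 1,003; labor force unchanged → E = 117,346, U = 12,914, labor force = 130,260.
After the second change, employed and labor force both rise by 4,493; unemployed unchanged → E = 121,839, U = 12,914, labor force = 134,753.
New unemployment rate = 12,914 / 134,753 = 9.58%.
Change = 9.58% − 9.14% = +0.44 percentage points.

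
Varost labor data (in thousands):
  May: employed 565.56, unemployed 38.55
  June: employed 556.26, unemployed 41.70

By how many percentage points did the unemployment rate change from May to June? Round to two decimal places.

May: labor force = 565.56 + 38.55 = 604.11; u = 38.55/604.11 = 6.38%.
June: labor force = 556.26 + 41.70 = 597.96; u = 41.70/597.96 = 6.97%.
Change = 6.97% − 6.38% = +0.59 pp.

The unemployment rate changed by +0.59 percentage points.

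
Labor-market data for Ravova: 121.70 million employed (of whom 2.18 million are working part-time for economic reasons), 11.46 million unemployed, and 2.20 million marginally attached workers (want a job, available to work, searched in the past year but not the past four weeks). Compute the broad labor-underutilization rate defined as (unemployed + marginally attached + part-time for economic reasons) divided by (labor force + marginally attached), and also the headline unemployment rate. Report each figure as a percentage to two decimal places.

Labor force = 121.70 + 11.46 = 133.16 million.
Numerator = 11.46 + 2.20 + 2.18 = 15.84 million.
Denominator = 133.16 + 2.20 = 135.36 million.
Broad rate = 15.84 / 135.36 = 11.70%.
Headline unemployment rate = 11.46 / 133.16 = 8.61%.

Broad underutilization rate ≈ 11.70%; headline unemployment rate ≈ 8.61%.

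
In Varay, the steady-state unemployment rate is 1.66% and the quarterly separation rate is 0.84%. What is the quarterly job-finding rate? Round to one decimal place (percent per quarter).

Job-finding rate ≈ 49.8% per quarter.

From u* = s/(s+f): f = s·(1−u)/u.
f = 0.84 × (1 − 0.0166) / 0.0166 = 0.8261 / 0.0166 ≈ 49.8% per quarter.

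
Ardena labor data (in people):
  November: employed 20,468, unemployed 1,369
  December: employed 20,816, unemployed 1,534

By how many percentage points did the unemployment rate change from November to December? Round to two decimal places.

November: labor force = 20,468 + 1,369 = 21,837; u = 1,369/21,837 = 6.27%.
December: labor force = 20,816 + 1,534 = 22,350; u = 1,534/22,350 = 6.86%.
Change = 6.86% − 6.27% = +0.59 pp.

The unemployment rate changed by +0.59 percentage points.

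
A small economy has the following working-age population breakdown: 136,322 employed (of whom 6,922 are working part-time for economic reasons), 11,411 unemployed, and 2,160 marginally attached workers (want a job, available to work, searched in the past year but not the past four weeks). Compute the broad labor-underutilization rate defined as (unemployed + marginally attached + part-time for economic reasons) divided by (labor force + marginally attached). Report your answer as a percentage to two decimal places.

Labor force = 136,322 + 11,411 = 147,733.
Numerator = 11,411 + 2,160 + 6,922 = 20,493.
Denominator = 147,733 + 2,160 = 149,893.
Broad rate = 20,493 / 149,893 = 13.67%.

Broad underutilization rate ≈ 13.67%.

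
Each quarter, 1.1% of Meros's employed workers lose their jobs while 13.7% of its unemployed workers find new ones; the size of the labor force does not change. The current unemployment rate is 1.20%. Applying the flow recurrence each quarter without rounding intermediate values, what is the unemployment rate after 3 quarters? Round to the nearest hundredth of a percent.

Unemployment rate after three quarters ≈ 3.58%.

With a fixed labor force, u_{t+1} = u_t + s·(1−u_t) − f·u_t = u_t·(1−s−f) + s.
Here 1−s−f = 0.852 and s = 0.011.
u_1 = 0.012000 × 0.852 + 0.011 = 0.021224.
u_2 = 0.021224 × 0.852 + 0.011 = 0.029083.
u_3 = 0.029083 × 0.852 + 0.011 = 0.035779.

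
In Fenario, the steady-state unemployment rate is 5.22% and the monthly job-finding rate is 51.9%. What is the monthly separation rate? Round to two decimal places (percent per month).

Separation rate ≈ 2.86% per month.

From u* = s/(s+f): s = u·f/(1−u).
s = 0.0522 × 51.9 / (1 − 0.0522) = 2.7092 / 0.9478 ≈ 2.86% per month.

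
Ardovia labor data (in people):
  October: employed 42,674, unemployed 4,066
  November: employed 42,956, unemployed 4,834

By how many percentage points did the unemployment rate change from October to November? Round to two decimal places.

The unemployment rate changed by +1.42 percentage points.

October: labor force = 42,674 + 4,066 = 46,740; u = 4,066/46,740 = 8.70%.
November: labor force = 42,956 + 4,834 = 47,790; u = 4,834/47,790 = 10.12%.
Change = 10.12% − 8.70% = +1.42 pp.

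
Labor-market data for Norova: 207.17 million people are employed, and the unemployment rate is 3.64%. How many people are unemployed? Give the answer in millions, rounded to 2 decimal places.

Let U be the number unemployed. The labor force is E + U, and U/(E+U) = 0.0364.
So U = 0.0364 × 207.17 / (1 − 0.0364) = 7.5410 / 0.9636 ≈ 7.83 million.

About 7.83 million are unemployed.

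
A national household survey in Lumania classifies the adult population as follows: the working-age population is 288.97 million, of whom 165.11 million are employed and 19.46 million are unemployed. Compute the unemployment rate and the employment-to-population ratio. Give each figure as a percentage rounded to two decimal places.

Unemployment rate ≈ 10.54%; employment-population ratio ≈ 57.14%.

Labor force = employed + unemployed = 165.11 + 19.46 = 184.57 million.
Unemployment rate = 19.46 / 184.57 = 10.54%.
Employment-population ratio = 165.11 / 288.97 = 57.14%.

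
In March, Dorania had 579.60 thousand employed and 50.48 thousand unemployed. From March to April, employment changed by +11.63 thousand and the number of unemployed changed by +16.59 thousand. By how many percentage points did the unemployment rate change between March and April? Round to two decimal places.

The unemployment rate changed by +2.18 percentage points.

March: labor force = 579.60 + 50.48 = 630.08; u = 50.48/630.08 = 8.01%.
April: labor force = 591.23 + 67.07 = 658.30; u = 67.07/658.30 = 10.19%.
Change = 10.19% − 8.01% = +2.18 pp.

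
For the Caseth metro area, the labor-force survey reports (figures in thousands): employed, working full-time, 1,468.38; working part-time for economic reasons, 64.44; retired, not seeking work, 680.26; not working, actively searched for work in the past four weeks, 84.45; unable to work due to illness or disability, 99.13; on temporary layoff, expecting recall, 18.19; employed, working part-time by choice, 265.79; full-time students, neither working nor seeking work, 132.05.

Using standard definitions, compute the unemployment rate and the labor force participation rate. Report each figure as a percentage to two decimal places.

Unemployment rate ≈ 5.40%; labor force participation rate ≈ 67.60%.

Employed = 1,468.38 + 64.44 + 265.79 = 1,798.61 thousand (anyone who worked, including part-time for economic reasons, counts as employed).
Unemployed = 84.45 + 18.19 = 102.64 thousand (jobless and actively searching, or on temporary layoff).
Labor force = 1,798.61 + 102.64 = 1,901.25 thousand.
Not in labor force = 680.26 + 99.13 + 132.05 = 911.44 thousand (those not working and not actively searching are outside the labor force).
Civilian working-age population = 1,901.25 + 911.44 = 2,812.69 thousand.
Unemployment rate = 102.64 / 1,901.25 = 5.40%.
Labor force participation rate = 1,901.25 / 2,812.69 = 67.60%.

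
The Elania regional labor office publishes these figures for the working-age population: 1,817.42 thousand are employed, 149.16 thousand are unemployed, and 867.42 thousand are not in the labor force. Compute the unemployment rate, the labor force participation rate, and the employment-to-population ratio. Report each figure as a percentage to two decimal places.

Unemployment rate ≈ 7.58%; labor force participation rate ≈ 69.39%; employment-population ratio ≈ 64.13%.

Labor force = employed + unemployed = 1,817.42 + 149.16 = 1,966.58 thousand.
Working-age population = 1,966.58 + 867.42 = 2,834.00 thousand.
Unemployment rate = 149.16 / 1,966.58 = 7.58%.
Labor force participation rate = 1,966.58 / 2,834.00 = 69.39%.
Employment-population ratio = 1,817.42 / 2,834.00 = 64.13%.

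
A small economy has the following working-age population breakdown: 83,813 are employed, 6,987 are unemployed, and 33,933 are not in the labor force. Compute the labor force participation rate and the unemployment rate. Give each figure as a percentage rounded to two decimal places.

Labor force participation rate ≈ 72.80%; unemployment rate ≈ 7.69%.

Labor force = employed + unemployed = 83,813 + 6,987 = 90,800.
Working-age population = 90,800 + 33,933 = 124,733.
Unemployment rate = 6,987 / 90,800 = 7.69%.
Labor force participation rate = 90,800 / 124,733 = 72.80%.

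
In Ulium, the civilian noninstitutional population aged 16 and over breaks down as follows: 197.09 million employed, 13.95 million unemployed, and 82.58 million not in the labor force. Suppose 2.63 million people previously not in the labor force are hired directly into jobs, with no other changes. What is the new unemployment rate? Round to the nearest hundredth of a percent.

Initially, labor force = 197.09 + 13.95 = 211.04 million, so u = 13.95/211.04 = 6.61%.
After the change, employed and labor force both rise by 2.63; unemployed unchanged → E = 199.72, U = 13.95, labor force = 213.67 million.
New unemployment rate = 13.95 / 213.67 = 6.53%.

New unemployment rate ≈ 6.53%.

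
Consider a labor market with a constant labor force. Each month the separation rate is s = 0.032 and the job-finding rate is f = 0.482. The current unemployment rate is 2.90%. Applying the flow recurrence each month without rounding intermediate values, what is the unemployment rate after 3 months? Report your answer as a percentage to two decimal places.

Unemployment rate after three months ≈ 5.84%.

With a fixed labor force, u_{t+1} = u_t + s·(1−u_t) − f·u_t = u_t·(1−s−f) + s.
Here 1−s−f = 0.486 and s = 0.032.
u_1 = 0.029000 × 0.486 + 0.032 = 0.046094.
u_2 = 0.046094 × 0.486 + 0.032 = 0.054402.
u_3 = 0.054402 × 0.486 + 0.032 = 0.058439.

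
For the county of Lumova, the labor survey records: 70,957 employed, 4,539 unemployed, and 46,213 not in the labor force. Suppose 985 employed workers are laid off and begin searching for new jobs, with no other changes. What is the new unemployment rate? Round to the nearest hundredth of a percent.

Initially, labor force = 70,957 + 4,539 = 75,496, so u = 4,539/75,496 = 6.01%.
After the change, employed falls and unemployed rises by 985; labor force unchanged → E = 69,972, U = 5,524, labor force = 75,496.
New unemployment rate = 5,524 / 75,496 = 7.32%.

New unemployment rate ≈ 7.32%.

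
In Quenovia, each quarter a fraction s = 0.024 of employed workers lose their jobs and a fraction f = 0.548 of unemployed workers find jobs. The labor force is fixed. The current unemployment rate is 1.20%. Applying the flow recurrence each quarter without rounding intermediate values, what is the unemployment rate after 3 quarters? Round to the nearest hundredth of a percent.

With a fixed labor force, u_{t+1} = u_t + s·(1−u_t) − f·u_t = u_t·(1−s−f) + s.
Here 1−s−f = 0.428 and s = 0.024.
u_1 = 0.012000 × 0.428 + 0.024 = 0.029136.
u_2 = 0.029136 × 0.428 + 0.024 = 0.036470.
u_3 = 0.036470 × 0.428 + 0.024 = 0.039609.

Unemployment rate after three quarters ≈ 3.96%.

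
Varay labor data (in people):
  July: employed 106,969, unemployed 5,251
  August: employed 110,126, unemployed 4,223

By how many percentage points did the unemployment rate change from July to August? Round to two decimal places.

July: labor force = 106,969 + 5,251 = 112,220; u = 5,251/112,220 = 4.68%.
August: labor force = 110,126 + 4,223 = 114,349; u = 4,223/114,349 = 3.69%.
Change = 3.69% − 4.68% = −0.99 pp.

The unemployment rate changed by −0.99 percentage points.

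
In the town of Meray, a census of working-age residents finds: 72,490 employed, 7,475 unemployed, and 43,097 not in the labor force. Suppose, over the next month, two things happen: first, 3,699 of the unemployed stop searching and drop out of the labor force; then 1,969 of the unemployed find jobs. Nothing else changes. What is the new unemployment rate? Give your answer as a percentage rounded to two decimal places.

New unemployment rate ≈ 2.37%.

Initially, labor force = 72,490 + 7,475 = 79,965, so u = 7,475/79,965 = 9.35%.
After the first change, unemployed and labor force both fall by 3,699 → E = 72,490, U = 3,776, labor force = 76,266.
After the second change, unemployed falls and employed rises by 1,969; labor force unchanged → E = 74,459, U = 1,807, labor force = 76,266.
New unemployment rate = 1,807 / 76,266 = 2.37%.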